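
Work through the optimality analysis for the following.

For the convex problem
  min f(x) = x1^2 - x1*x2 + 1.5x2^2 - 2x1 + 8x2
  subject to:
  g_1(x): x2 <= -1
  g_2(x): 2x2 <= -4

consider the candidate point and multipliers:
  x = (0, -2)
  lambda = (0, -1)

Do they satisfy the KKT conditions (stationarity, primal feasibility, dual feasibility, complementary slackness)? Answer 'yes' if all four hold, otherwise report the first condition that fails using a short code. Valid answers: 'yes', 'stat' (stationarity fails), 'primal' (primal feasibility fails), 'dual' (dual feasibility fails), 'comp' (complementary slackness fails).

Gradient of f: grad f(x) = Q x + c = (0, 2)
Constraint values g_i(x) = a_i^T x - b_i:
  g_1((0, -2)) = -1
  g_2((0, -2)) = 0
Stationarity residual: grad f(x) + sum_i lambda_i a_i = (0, 0)
  -> stationarity OK
Primal feasibility (all g_i <= 0): OK
Dual feasibility (all lambda_i >= 0): FAILS
Complementary slackness (lambda_i * g_i(x) = 0 for all i): OK

Verdict: the first failing condition is dual_feasibility -> dual.

dual


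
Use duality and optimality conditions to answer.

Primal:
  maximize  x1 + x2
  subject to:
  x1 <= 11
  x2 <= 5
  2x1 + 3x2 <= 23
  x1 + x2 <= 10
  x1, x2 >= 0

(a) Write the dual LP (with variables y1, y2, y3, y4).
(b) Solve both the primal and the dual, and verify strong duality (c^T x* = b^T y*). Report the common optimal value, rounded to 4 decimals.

The standard primal-dual pair for 'max c^T x s.t. A x <= b, x >= 0' is:
  Dual:  min b^T y  s.t.  A^T y >= c,  y >= 0.

So the dual LP is:
  minimize  11y1 + 5y2 + 23y3 + 10y4
  subject to:
    y1 + 2y3 + y4 >= 1
    y2 + 3y3 + y4 >= 1
    y1, y2, y3, y4 >= 0

Solving the primal: x* = (10, 0).
  primal value c^T x* = 10.
Solving the dual: y* = (0, 0, 0, 1).
  dual value b^T y* = 10.
Strong duality: c^T x* = b^T y*. Confirmed.

10


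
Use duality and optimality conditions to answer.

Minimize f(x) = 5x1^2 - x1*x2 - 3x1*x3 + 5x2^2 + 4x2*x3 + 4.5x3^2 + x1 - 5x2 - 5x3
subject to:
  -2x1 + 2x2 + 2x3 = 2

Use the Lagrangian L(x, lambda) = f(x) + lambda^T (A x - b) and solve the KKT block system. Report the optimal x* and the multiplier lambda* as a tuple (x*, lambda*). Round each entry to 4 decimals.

Form the Lagrangian:
  L(x, lambda) = (1/2) x^T Q x + c^T x + lambda^T (A x - b)
Stationarity (grad_x L = 0): Q x + c + A^T lambda = 0.
Primal feasibility: A x = b.

This gives the KKT block system:
  [ Q   A^T ] [ x     ]   [-c ]
  [ A    0  ] [ lambda ] = [ b ]

Solving the linear system:
  x*      = (-0.0522, 0.4403, 0.5075)
  lambda* = (-0.7425)
  f(x*)   = -1.653

x* = (-0.0522, 0.4403, 0.5075), lambda* = (-0.7425)


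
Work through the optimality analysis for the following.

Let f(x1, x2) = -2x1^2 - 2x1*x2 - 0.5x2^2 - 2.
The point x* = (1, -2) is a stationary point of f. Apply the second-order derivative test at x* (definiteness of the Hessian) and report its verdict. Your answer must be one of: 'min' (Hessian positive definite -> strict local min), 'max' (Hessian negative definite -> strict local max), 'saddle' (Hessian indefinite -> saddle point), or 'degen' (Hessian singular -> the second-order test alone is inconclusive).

Compute the Hessian H = grad^2 f:
  H = [[-4, -2], [-2, -1]]
Verify stationarity: grad f(x*) = H x* + g = (0, 0).
Eigenvalues of H: -5, 0.
H has a zero eigenvalue (singular; negative semidefinite but not definite), so H is neither positive definite, negative definite, nor indefinite. The second-order test alone is inconclusive -> degen.
(Indeed, f is constant along the null direction of H through x*, so x* is not a strict local extremum.)

degen


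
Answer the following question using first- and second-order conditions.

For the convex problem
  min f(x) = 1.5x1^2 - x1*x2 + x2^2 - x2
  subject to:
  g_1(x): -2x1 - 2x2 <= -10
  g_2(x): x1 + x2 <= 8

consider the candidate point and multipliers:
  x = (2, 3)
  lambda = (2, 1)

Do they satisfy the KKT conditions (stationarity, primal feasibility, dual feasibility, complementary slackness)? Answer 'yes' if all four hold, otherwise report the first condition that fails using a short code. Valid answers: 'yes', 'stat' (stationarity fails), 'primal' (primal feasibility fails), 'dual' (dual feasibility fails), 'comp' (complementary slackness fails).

Gradient of f: grad f(x) = Q x + c = (3, 3)
Constraint values g_i(x) = a_i^T x - b_i:
  g_1((2, 3)) = 0
  g_2((2, 3)) = -3
Stationarity residual: grad f(x) + sum_i lambda_i a_i = (0, 0)
  -> stationarity OK
Primal feasibility (all g_i <= 0): OK
Dual feasibility (all lambda_i >= 0): OK
Complementary slackness (lambda_i * g_i(x) = 0 for all i): FAILS

Verdict: the first failing condition is complementary_slackness -> comp.

comp


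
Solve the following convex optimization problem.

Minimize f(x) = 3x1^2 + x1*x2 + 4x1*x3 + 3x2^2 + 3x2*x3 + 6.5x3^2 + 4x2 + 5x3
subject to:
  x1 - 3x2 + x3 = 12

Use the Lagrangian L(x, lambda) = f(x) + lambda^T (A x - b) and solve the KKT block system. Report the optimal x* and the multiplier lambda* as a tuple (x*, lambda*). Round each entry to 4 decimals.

Form the Lagrangian:
  L(x, lambda) = (1/2) x^T Q x + c^T x + lambda^T (A x - b)
Stationarity (grad_x L = 0): Q x + c + A^T lambda = 0.
Primal feasibility: A x = b.

This gives the KKT block system:
  [ Q   A^T ] [ x     ]   [-c ]
  [ A    0  ] [ lambda ] = [ b ]

Solving the linear system:
  x*      = (1.0789, -3.4873, 0.4592)
  lambda* = (-4.8225)
  f(x*)   = 23.1085

x* = (1.0789, -3.4873, 0.4592), lambda* = (-4.8225)


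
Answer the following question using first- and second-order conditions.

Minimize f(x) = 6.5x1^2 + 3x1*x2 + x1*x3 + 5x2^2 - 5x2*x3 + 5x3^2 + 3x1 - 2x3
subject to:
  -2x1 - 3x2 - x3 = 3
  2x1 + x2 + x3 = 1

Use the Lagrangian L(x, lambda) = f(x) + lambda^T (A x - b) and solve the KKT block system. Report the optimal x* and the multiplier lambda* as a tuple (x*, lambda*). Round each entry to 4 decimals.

Form the Lagrangian:
  L(x, lambda) = (1/2) x^T Q x + c^T x + lambda^T (A x - b)
Stationarity (grad_x L = 0): Q x + c + A^T lambda = 0.
Primal feasibility: A x = b.

This gives the KKT block system:
  [ Q   A^T ] [ x     ]   [-c ]
  [ A    0  ] [ lambda ] = [ b ]

Solving the linear system:
  x*      = (1.551, -2, -0.102)
  lambda* = (-11.6837, -20.2143)
  f(x*)   = 30.0612

x* = (1.551, -2, -0.102), lambda* = (-11.6837, -20.2143)


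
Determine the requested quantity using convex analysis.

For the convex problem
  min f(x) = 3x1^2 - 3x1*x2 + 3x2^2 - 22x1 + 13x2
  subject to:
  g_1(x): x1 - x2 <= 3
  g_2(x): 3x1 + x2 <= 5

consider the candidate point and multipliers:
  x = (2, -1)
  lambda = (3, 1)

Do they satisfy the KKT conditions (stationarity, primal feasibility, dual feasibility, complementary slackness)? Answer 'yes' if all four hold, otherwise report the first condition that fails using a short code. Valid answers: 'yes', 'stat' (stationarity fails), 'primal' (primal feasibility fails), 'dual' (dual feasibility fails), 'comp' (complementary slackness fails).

Gradient of f: grad f(x) = Q x + c = (-7, 1)
Constraint values g_i(x) = a_i^T x - b_i:
  g_1((2, -1)) = 0
  g_2((2, -1)) = 0
Stationarity residual: grad f(x) + sum_i lambda_i a_i = (-1, -1)
  -> stationarity FAILS
Primal feasibility (all g_i <= 0): OK
Dual feasibility (all lambda_i >= 0): OK
Complementary slackness (lambda_i * g_i(x) = 0 for all i): OK

Verdict: the first failing condition is stationarity -> stat.

stat


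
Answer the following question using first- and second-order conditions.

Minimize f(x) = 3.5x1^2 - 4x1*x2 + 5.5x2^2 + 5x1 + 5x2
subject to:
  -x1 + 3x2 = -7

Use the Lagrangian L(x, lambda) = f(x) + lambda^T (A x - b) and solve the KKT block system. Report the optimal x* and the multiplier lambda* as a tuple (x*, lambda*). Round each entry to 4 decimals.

Form the Lagrangian:
  L(x, lambda) = (1/2) x^T Q x + c^T x + lambda^T (A x - b)
Stationarity (grad_x L = 0): Q x + c + A^T lambda = 0.
Primal feasibility: A x = b.

This gives the KKT block system:
  [ Q   A^T ] [ x     ]   [-c ]
  [ A    0  ] [ lambda ] = [ b ]

Solving the linear system:
  x*      = (-1.34, -2.78)
  lambda* = (6.74)
  f(x*)   = 13.29

x* = (-1.34, -2.78), lambda* = (6.74)


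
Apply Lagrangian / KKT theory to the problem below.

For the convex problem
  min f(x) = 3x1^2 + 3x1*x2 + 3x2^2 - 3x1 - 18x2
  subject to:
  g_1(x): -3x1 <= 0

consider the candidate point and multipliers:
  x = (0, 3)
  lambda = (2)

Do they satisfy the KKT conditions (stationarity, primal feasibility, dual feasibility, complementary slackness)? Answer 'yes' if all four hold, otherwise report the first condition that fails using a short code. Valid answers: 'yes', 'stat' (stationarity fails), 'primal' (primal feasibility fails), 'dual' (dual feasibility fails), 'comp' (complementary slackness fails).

Gradient of f: grad f(x) = Q x + c = (6, 0)
Constraint values g_i(x) = a_i^T x - b_i:
  g_1((0, 3)) = 0
Stationarity residual: grad f(x) + sum_i lambda_i a_i = (0, 0)
  -> stationarity OK
Primal feasibility (all g_i <= 0): OK
Dual feasibility (all lambda_i >= 0): OK
Complementary slackness (lambda_i * g_i(x) = 0 for all i): OK

Verdict: yes, KKT holds.

yes


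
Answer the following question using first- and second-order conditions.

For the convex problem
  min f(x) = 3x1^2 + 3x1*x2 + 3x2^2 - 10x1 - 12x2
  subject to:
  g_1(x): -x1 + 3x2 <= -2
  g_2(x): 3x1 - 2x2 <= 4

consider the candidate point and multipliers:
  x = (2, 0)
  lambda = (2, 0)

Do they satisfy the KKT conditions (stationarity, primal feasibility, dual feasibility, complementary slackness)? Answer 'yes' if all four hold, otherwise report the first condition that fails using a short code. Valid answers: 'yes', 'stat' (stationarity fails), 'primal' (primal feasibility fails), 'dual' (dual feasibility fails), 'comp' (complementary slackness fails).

Gradient of f: grad f(x) = Q x + c = (2, -6)
Constraint values g_i(x) = a_i^T x - b_i:
  g_1((2, 0)) = 0
  g_2((2, 0)) = 2
Stationarity residual: grad f(x) + sum_i lambda_i a_i = (0, 0)
  -> stationarity OK
Primal feasibility (all g_i <= 0): FAILS
Dual feasibility (all lambda_i >= 0): OK
Complementary slackness (lambda_i * g_i(x) = 0 for all i): OK

Verdict: the first failing condition is primal_feasibility -> primal.

primal


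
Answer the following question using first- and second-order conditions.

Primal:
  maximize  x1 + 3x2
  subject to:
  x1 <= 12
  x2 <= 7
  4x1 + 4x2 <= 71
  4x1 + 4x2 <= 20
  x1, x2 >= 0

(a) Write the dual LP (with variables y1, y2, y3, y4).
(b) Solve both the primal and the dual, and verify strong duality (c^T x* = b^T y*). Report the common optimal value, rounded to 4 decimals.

The standard primal-dual pair for 'max c^T x s.t. A x <= b, x >= 0' is:
  Dual:  min b^T y  s.t.  A^T y >= c,  y >= 0.

So the dual LP is:
  minimize  12y1 + 7y2 + 71y3 + 20y4
  subject to:
    y1 + 4y3 + 4y4 >= 1
    y2 + 4y3 + 4y4 >= 3
    y1, y2, y3, y4 >= 0

Solving the primal: x* = (0, 5).
  primal value c^T x* = 15.
Solving the dual: y* = (0, 0, 0, 0.75).
  dual value b^T y* = 15.
Strong duality: c^T x* = b^T y*. Confirmed.

15


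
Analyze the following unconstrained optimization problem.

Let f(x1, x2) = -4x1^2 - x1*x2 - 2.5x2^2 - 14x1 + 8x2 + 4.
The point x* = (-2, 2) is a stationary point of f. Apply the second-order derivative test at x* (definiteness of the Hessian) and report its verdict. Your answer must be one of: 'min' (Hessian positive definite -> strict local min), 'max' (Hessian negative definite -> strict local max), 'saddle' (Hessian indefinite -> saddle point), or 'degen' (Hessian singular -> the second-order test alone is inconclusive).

Compute the Hessian H = grad^2 f:
  H = [[-8, -1], [-1, -5]]
Verify stationarity: grad f(x*) = H x* + g = (0, 0).
Eigenvalues of H: -8.3028, -4.6972.
Both eigenvalues < 0, so H is negative definite -> x* is a strict local max.

max


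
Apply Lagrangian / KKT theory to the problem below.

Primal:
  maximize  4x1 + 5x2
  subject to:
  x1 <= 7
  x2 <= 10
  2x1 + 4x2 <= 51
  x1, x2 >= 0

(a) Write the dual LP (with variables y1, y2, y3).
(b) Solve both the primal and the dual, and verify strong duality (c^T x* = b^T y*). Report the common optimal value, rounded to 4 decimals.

The standard primal-dual pair for 'max c^T x s.t. A x <= b, x >= 0' is:
  Dual:  min b^T y  s.t.  A^T y >= c,  y >= 0.

So the dual LP is:
  minimize  7y1 + 10y2 + 51y3
  subject to:
    y1 + 2y3 >= 4
    y2 + 4y3 >= 5
    y1, y2, y3 >= 0

Solving the primal: x* = (7, 9.25).
  primal value c^T x* = 74.25.
Solving the dual: y* = (1.5, 0, 1.25).
  dual value b^T y* = 74.25.
Strong duality: c^T x* = b^T y*. Confirmed.

74.25


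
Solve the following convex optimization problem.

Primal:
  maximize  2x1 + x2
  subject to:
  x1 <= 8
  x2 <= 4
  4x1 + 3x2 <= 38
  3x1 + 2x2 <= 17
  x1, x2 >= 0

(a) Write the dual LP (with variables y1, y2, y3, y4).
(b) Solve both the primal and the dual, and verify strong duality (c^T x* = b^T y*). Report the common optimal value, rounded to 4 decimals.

The standard primal-dual pair for 'max c^T x s.t. A x <= b, x >= 0' is:
  Dual:  min b^T y  s.t.  A^T y >= c,  y >= 0.

So the dual LP is:
  minimize  8y1 + 4y2 + 38y3 + 17y4
  subject to:
    y1 + 4y3 + 3y4 >= 2
    y2 + 3y3 + 2y4 >= 1
    y1, y2, y3, y4 >= 0

Solving the primal: x* = (5.6667, 0).
  primal value c^T x* = 11.3333.
Solving the dual: y* = (0, 0, 0, 0.6667).
  dual value b^T y* = 11.3333.
Strong duality: c^T x* = b^T y*. Confirmed.

11.3333


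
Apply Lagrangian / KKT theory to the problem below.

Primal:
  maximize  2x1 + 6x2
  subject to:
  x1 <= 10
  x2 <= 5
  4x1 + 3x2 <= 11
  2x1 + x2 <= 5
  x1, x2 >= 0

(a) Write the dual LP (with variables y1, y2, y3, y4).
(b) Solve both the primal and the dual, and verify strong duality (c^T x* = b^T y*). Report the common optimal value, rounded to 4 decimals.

The standard primal-dual pair for 'max c^T x s.t. A x <= b, x >= 0' is:
  Dual:  min b^T y  s.t.  A^T y >= c,  y >= 0.

So the dual LP is:
  minimize  10y1 + 5y2 + 11y3 + 5y4
  subject to:
    y1 + 4y3 + 2y4 >= 2
    y2 + 3y3 + y4 >= 6
    y1, y2, y3, y4 >= 0

Solving the primal: x* = (0, 3.6667).
  primal value c^T x* = 22.
Solving the dual: y* = (0, 0, 2, 0).
  dual value b^T y* = 22.
Strong duality: c^T x* = b^T y*. Confirmed.

22


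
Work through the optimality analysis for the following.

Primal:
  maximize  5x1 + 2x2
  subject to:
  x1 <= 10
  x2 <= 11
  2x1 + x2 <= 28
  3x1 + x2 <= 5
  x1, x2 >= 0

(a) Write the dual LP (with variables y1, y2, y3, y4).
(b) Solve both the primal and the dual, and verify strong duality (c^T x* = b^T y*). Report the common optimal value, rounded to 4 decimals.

The standard primal-dual pair for 'max c^T x s.t. A x <= b, x >= 0' is:
  Dual:  min b^T y  s.t.  A^T y >= c,  y >= 0.

So the dual LP is:
  minimize  10y1 + 11y2 + 28y3 + 5y4
  subject to:
    y1 + 2y3 + 3y4 >= 5
    y2 + y3 + y4 >= 2
    y1, y2, y3, y4 >= 0

Solving the primal: x* = (0, 5).
  primal value c^T x* = 10.
Solving the dual: y* = (0, 0, 0, 2).
  dual value b^T y* = 10.
Strong duality: c^T x* = b^T y*. Confirmed.

10


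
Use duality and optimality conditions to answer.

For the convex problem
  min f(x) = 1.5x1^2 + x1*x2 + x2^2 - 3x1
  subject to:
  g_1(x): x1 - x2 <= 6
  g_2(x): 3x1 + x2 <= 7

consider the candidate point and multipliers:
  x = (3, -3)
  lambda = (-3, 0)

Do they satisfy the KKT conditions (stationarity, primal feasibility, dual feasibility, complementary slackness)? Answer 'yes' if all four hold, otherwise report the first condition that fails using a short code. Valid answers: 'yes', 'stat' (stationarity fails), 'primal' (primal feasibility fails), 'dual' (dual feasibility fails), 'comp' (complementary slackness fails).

Gradient of f: grad f(x) = Q x + c = (3, -3)
Constraint values g_i(x) = a_i^T x - b_i:
  g_1((3, -3)) = 0
  g_2((3, -3)) = -1
Stationarity residual: grad f(x) + sum_i lambda_i a_i = (0, 0)
  -> stationarity OK
Primal feasibility (all g_i <= 0): OK
Dual feasibility (all lambda_i >= 0): FAILS
Complementary slackness (lambda_i * g_i(x) = 0 for all i): OK

Verdict: the first failing condition is dual_feasibility -> dual.

dual


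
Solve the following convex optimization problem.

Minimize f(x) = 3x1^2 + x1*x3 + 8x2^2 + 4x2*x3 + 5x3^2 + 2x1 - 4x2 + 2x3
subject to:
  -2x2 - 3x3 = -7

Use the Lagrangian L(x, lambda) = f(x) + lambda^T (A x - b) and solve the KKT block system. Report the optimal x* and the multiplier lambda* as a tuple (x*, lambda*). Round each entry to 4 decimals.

Form the Lagrangian:
  L(x, lambda) = (1/2) x^T Q x + c^T x + lambda^T (A x - b)
Stationarity (grad_x L = 0): Q x + c + A^T lambda = 0.
Primal feasibility: A x = b.

This gives the KKT block system:
  [ Q   A^T ] [ x     ]   [-c ]
  [ A    0  ] [ lambda ] = [ b ]

Solving the linear system:
  x*      = (-0.6404, 0.7365, 1.8424)
  lambda* = (7.5764)
  f(x*)   = 26.2463

x* = (-0.6404, 0.7365, 1.8424), lambda* = (7.5764)


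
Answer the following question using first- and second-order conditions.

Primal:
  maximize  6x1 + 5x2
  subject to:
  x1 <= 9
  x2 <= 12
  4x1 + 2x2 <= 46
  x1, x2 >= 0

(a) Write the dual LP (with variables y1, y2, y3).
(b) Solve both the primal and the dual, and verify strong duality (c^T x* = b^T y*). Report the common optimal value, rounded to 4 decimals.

The standard primal-dual pair for 'max c^T x s.t. A x <= b, x >= 0' is:
  Dual:  min b^T y  s.t.  A^T y >= c,  y >= 0.

So the dual LP is:
  minimize  9y1 + 12y2 + 46y3
  subject to:
    y1 + 4y3 >= 6
    y2 + 2y3 >= 5
    y1, y2, y3 >= 0

Solving the primal: x* = (5.5, 12).
  primal value c^T x* = 93.
Solving the dual: y* = (0, 2, 1.5).
  dual value b^T y* = 93.
Strong duality: c^T x* = b^T y*. Confirmed.

93


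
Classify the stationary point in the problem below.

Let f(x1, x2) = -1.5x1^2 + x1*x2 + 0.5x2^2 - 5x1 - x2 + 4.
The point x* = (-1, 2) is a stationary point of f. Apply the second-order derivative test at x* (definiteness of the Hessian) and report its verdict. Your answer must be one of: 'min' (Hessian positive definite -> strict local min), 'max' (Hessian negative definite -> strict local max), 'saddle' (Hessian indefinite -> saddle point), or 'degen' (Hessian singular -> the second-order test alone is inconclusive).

Compute the Hessian H = grad^2 f:
  H = [[-3, 1], [1, 1]]
Verify stationarity: grad f(x*) = H x* + g = (0, 0).
Eigenvalues of H: -3.2361, 1.2361.
Eigenvalues have mixed signs, so H is indefinite -> x* is a saddle point.

saddle


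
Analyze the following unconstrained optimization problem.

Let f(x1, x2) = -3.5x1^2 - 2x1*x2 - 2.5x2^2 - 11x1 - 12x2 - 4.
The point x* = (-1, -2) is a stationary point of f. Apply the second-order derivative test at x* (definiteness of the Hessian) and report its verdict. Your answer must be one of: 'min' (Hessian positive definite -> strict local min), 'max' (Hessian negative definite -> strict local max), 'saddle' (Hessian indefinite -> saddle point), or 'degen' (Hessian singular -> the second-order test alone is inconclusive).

Compute the Hessian H = grad^2 f:
  H = [[-7, -2], [-2, -5]]
Verify stationarity: grad f(x*) = H x* + g = (0, 0).
Eigenvalues of H: -8.2361, -3.7639.
Both eigenvalues < 0, so H is negative definite -> x* is a strict local max.

max


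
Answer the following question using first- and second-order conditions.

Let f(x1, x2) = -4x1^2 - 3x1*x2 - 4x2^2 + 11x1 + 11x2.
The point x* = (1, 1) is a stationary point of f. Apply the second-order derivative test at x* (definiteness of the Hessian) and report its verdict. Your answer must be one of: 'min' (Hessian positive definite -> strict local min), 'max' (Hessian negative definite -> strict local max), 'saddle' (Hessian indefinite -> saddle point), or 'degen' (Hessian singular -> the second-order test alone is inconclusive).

Compute the Hessian H = grad^2 f:
  H = [[-8, -3], [-3, -8]]
Verify stationarity: grad f(x*) = H x* + g = (0, 0).
Eigenvalues of H: -11, -5.
Both eigenvalues < 0, so H is negative definite -> x* is a strict local max.

max


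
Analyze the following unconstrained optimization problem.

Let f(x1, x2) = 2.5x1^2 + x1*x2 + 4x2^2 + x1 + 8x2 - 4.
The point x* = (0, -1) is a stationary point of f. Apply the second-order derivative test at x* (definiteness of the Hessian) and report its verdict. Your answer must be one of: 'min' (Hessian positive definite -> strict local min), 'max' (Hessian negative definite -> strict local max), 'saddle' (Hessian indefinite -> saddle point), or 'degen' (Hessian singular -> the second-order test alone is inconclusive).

Compute the Hessian H = grad^2 f:
  H = [[5, 1], [1, 8]]
Verify stationarity: grad f(x*) = H x* + g = (0, 0).
Eigenvalues of H: 4.6972, 8.3028.
Both eigenvalues > 0, so H is positive definite -> x* is a strict local min.

min


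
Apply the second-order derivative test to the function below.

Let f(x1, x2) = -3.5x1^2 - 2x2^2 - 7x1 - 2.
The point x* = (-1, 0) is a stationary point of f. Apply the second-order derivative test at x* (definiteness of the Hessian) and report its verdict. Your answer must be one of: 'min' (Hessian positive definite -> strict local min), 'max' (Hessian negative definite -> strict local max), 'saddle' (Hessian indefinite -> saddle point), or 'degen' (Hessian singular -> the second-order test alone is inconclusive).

Compute the Hessian H = grad^2 f:
  H = [[-7, 0], [0, -4]]
Verify stationarity: grad f(x*) = H x* + g = (0, 0).
Eigenvalues of H: -7, -4.
Both eigenvalues < 0, so H is negative definite -> x* is a strict local max.

max


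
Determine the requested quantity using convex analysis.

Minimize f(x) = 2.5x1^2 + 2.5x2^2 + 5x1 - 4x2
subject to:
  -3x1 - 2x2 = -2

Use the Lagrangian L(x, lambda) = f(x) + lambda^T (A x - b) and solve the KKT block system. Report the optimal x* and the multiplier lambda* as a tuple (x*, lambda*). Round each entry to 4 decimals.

Form the Lagrangian:
  L(x, lambda) = (1/2) x^T Q x + c^T x + lambda^T (A x - b)
Stationarity (grad_x L = 0): Q x + c + A^T lambda = 0.
Primal feasibility: A x = b.

This gives the KKT block system:
  [ Q   A^T ] [ x     ]   [-c ]
  [ A    0  ] [ lambda ] = [ b ]

Solving the linear system:
  x*      = (-0.2154, 1.3231)
  lambda* = (1.3077)
  f(x*)   = -1.8769

x* = (-0.2154, 1.3231), lambda* = (1.3077)


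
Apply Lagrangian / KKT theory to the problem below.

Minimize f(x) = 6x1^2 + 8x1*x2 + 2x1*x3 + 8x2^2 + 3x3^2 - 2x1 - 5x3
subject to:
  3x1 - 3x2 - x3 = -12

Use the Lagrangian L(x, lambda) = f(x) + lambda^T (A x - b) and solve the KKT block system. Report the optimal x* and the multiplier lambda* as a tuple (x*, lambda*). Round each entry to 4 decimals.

Form the Lagrangian:
  L(x, lambda) = (1/2) x^T Q x + c^T x + lambda^T (A x - b)
Stationarity (grad_x L = 0): Q x + c + A^T lambda = 0.
Primal feasibility: A x = b.

This gives the KKT block system:
  [ Q   A^T ] [ x     ]   [-c ]
  [ A    0  ] [ lambda ] = [ b ]

Solving the linear system:
  x*      = (-1.8716, 1.4811, 1.9419)
  lambda* = (2.9086)
  f(x*)   = 14.4681

x* = (-1.8716, 1.4811, 1.9419), lambda* = (2.9086)


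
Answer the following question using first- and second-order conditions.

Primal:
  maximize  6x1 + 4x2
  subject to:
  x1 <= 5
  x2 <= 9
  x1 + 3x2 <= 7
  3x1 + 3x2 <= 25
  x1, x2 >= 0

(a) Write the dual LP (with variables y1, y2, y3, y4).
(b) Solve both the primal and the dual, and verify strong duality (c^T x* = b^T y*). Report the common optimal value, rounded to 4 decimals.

The standard primal-dual pair for 'max c^T x s.t. A x <= b, x >= 0' is:
  Dual:  min b^T y  s.t.  A^T y >= c,  y >= 0.

So the dual LP is:
  minimize  5y1 + 9y2 + 7y3 + 25y4
  subject to:
    y1 + y3 + 3y4 >= 6
    y2 + 3y3 + 3y4 >= 4
    y1, y2, y3, y4 >= 0

Solving the primal: x* = (5, 0.6667).
  primal value c^T x* = 32.6667.
Solving the dual: y* = (4.6667, 0, 1.3333, 0).
  dual value b^T y* = 32.6667.
Strong duality: c^T x* = b^T y*. Confirmed.

32.6667


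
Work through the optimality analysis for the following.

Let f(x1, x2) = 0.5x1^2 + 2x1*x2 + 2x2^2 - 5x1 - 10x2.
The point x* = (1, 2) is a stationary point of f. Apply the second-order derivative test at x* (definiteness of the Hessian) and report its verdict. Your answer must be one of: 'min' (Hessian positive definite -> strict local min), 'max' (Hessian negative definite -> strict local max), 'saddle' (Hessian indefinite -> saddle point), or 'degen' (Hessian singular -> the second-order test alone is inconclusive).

Compute the Hessian H = grad^2 f:
  H = [[1, 2], [2, 4]]
Verify stationarity: grad f(x*) = H x* + g = (0, 0).
Eigenvalues of H: 0, 5.
H has a zero eigenvalue (singular; positive semidefinite but not definite), so H is neither positive definite, negative definite, nor indefinite. The second-order test alone is inconclusive -> degen.
(Indeed, f is constant along the null direction of H through x*, so x* is not a strict local extremum.)

degen


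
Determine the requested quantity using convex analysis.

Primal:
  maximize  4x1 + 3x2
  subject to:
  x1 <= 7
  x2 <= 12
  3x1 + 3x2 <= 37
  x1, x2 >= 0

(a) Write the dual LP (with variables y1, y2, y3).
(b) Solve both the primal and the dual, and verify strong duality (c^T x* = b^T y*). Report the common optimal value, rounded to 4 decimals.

The standard primal-dual pair for 'max c^T x s.t. A x <= b, x >= 0' is:
  Dual:  min b^T y  s.t.  A^T y >= c,  y >= 0.

So the dual LP is:
  minimize  7y1 + 12y2 + 37y3
  subject to:
    y1 + 3y3 >= 4
    y2 + 3y3 >= 3
    y1, y2, y3 >= 0

Solving the primal: x* = (7, 5.3333).
  primal value c^T x* = 44.
Solving the dual: y* = (1, 0, 1).
  dual value b^T y* = 44.
Strong duality: c^T x* = b^T y*. Confirmed.

44


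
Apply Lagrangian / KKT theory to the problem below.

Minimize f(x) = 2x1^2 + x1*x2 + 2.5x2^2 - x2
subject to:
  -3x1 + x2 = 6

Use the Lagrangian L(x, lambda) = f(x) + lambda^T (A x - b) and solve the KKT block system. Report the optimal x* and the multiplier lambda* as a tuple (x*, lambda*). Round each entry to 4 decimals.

Form the Lagrangian:
  L(x, lambda) = (1/2) x^T Q x + c^T x + lambda^T (A x - b)
Stationarity (grad_x L = 0): Q x + c + A^T lambda = 0.
Primal feasibility: A x = b.

This gives the KKT block system:
  [ Q   A^T ] [ x     ]   [-c ]
  [ A    0  ] [ lambda ] = [ b ]

Solving the linear system:
  x*      = (-1.6909, 0.9273)
  lambda* = (-1.9455)
  f(x*)   = 5.3727

x* = (-1.6909, 0.9273), lambda* = (-1.9455)


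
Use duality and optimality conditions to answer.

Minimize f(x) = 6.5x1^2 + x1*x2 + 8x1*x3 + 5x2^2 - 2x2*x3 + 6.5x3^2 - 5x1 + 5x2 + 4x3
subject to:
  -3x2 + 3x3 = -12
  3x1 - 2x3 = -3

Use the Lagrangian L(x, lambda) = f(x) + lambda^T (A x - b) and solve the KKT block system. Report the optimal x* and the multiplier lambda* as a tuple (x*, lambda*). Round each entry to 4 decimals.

Form the Lagrangian:
  L(x, lambda) = (1/2) x^T Q x + c^T x + lambda^T (A x - b)
Stationarity (grad_x L = 0): Q x + c + A^T lambda = 0.
Primal feasibility: A x = b.

This gives the KKT block system:
  [ Q   A^T ] [ x     ]   [-c ]
  [ A    0  ] [ lambda ] = [ b ]

Solving the linear system:
  x*      = (-1.4109, 3.3837, -0.6163)
  lambda* = (12.8862, 8.2961)
  f(x*)   = 100.5151

x* = (-1.4109, 3.3837, -0.6163), lambda* = (12.8862, 8.2961)


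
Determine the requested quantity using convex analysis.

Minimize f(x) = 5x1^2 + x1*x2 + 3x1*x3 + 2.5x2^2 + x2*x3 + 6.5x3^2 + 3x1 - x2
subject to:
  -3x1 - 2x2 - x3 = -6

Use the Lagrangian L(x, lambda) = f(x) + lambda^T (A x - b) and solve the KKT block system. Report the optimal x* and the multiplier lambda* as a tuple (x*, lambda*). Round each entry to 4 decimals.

Form the Lagrangian:
  L(x, lambda) = (1/2) x^T Q x + c^T x + lambda^T (A x - b)
Stationarity (grad_x L = 0): Q x + c + A^T lambda = 0.
Primal feasibility: A x = b.

This gives the KKT block system:
  [ Q   A^T ] [ x     ]   [-c ]
  [ A    0  ] [ lambda ] = [ b ]

Solving the linear system:
  x*      = (0.8198, 1.7662, 0.008)
  lambda* = (4.3295)
  f(x*)   = 13.3352

x* = (0.8198, 1.7662, 0.008), lambda* = (4.3295)


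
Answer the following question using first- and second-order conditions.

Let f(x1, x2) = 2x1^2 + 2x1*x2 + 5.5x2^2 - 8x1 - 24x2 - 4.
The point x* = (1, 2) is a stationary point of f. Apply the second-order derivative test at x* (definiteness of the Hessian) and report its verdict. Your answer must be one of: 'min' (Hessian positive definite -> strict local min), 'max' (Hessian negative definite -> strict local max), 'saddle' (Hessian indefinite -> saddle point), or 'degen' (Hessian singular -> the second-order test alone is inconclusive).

Compute the Hessian H = grad^2 f:
  H = [[4, 2], [2, 11]]
Verify stationarity: grad f(x*) = H x* + g = (0, 0).
Eigenvalues of H: 3.4689, 11.5311.
Both eigenvalues > 0, so H is positive definite -> x* is a strict local min.

min


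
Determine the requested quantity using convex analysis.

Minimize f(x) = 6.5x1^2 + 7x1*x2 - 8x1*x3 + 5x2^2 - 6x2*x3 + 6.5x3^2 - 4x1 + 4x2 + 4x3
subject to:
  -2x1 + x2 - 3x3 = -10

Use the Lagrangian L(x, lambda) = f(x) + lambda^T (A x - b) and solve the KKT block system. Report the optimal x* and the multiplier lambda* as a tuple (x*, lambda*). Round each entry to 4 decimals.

Form the Lagrangian:
  L(x, lambda) = (1/2) x^T Q x + c^T x + lambda^T (A x - b)
Stationarity (grad_x L = 0): Q x + c + A^T lambda = 0.
Primal feasibility: A x = b.

This gives the KKT block system:
  [ Q   A^T ] [ x     ]   [-c ]
  [ A    0  ] [ lambda ] = [ b ]

Solving the linear system:
  x*      = (2.4373, -1.7526, 1.1243)
  lambda* = (3.211)
  f(x*)   = 9.9238

x* = (2.4373, -1.7526, 1.1243), lambda* = (3.211)


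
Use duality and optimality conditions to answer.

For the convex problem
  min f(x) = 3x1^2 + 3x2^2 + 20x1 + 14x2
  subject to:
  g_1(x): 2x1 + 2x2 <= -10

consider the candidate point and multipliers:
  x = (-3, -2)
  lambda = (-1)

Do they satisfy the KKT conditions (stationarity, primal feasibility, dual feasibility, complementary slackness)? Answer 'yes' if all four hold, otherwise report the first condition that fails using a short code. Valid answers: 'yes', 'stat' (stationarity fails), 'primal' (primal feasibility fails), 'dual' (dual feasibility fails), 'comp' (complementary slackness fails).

Gradient of f: grad f(x) = Q x + c = (2, 2)
Constraint values g_i(x) = a_i^T x - b_i:
  g_1((-3, -2)) = 0
Stationarity residual: grad f(x) + sum_i lambda_i a_i = (0, 0)
  -> stationarity OK
Primal feasibility (all g_i <= 0): OK
Dual feasibility (all lambda_i >= 0): FAILS
Complementary slackness (lambda_i * g_i(x) = 0 for all i): OK

Verdict: the first failing condition is dual_feasibility -> dual.

dual


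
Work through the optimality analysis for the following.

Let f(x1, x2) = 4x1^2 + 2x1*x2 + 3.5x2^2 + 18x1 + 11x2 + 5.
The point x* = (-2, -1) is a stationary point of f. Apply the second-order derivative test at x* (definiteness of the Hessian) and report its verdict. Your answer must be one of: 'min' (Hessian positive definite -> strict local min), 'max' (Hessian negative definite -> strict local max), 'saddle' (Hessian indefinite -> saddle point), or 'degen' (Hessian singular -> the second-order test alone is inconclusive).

Compute the Hessian H = grad^2 f:
  H = [[8, 2], [2, 7]]
Verify stationarity: grad f(x*) = H x* + g = (0, 0).
Eigenvalues of H: 5.4384, 9.5616.
Both eigenvalues > 0, so H is positive definite -> x* is a strict local min.

min


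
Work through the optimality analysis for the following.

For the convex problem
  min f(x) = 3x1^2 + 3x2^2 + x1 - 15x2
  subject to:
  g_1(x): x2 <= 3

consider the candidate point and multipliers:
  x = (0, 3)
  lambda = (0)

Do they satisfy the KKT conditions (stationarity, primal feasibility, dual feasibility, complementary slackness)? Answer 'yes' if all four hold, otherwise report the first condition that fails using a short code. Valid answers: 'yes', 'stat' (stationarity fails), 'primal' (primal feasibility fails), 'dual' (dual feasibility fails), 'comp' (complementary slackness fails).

Gradient of f: grad f(x) = Q x + c = (1, 3)
Constraint values g_i(x) = a_i^T x - b_i:
  g_1((0, 3)) = 0
Stationarity residual: grad f(x) + sum_i lambda_i a_i = (1, 3)
  -> stationarity FAILS
Primal feasibility (all g_i <= 0): OK
Dual feasibility (all lambda_i >= 0): OK
Complementary slackness (lambda_i * g_i(x) = 0 for all i): OK

Verdict: the first failing condition is stationarity -> stat.

stat


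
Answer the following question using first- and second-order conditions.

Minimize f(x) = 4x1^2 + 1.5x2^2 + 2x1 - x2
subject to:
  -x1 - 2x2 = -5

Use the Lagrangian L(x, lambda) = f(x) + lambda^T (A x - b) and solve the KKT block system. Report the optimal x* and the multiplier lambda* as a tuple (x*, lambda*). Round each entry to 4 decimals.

Form the Lagrangian:
  L(x, lambda) = (1/2) x^T Q x + c^T x + lambda^T (A x - b)
Stationarity (grad_x L = 0): Q x + c + A^T lambda = 0.
Primal feasibility: A x = b.

This gives the KKT block system:
  [ Q   A^T ] [ x     ]   [-c ]
  [ A    0  ] [ lambda ] = [ b ]

Solving the linear system:
  x*      = (0.1429, 2.4286)
  lambda* = (3.1429)
  f(x*)   = 6.7857

x* = (0.1429, 2.4286), lambda* = (3.1429)


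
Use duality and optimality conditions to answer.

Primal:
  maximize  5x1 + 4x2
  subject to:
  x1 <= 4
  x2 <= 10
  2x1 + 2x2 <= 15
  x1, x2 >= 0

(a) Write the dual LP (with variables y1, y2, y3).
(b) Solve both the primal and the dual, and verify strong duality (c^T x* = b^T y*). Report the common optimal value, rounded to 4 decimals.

The standard primal-dual pair for 'max c^T x s.t. A x <= b, x >= 0' is:
  Dual:  min b^T y  s.t.  A^T y >= c,  y >= 0.

So the dual LP is:
  minimize  4y1 + 10y2 + 15y3
  subject to:
    y1 + 2y3 >= 5
    y2 + 2y3 >= 4
    y1, y2, y3 >= 0

Solving the primal: x* = (4, 3.5).
  primal value c^T x* = 34.
Solving the dual: y* = (1, 0, 2).
  dual value b^T y* = 34.
Strong duality: c^T x* = b^T y*. Confirmed.

34


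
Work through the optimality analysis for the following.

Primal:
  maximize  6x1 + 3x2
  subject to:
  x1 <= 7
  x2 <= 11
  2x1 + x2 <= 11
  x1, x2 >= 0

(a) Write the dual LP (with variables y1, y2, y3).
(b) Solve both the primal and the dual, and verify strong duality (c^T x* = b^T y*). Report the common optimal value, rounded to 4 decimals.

The standard primal-dual pair for 'max c^T x s.t. A x <= b, x >= 0' is:
  Dual:  min b^T y  s.t.  A^T y >= c,  y >= 0.

So the dual LP is:
  minimize  7y1 + 11y2 + 11y3
  subject to:
    y1 + 2y3 >= 6
    y2 + y3 >= 3
    y1, y2, y3 >= 0

Solving the primal: x* = (5.5, 0).
  primal value c^T x* = 33.
Solving the dual: y* = (0, 0, 3).
  dual value b^T y* = 33.
Strong duality: c^T x* = b^T y*. Confirmed.

33


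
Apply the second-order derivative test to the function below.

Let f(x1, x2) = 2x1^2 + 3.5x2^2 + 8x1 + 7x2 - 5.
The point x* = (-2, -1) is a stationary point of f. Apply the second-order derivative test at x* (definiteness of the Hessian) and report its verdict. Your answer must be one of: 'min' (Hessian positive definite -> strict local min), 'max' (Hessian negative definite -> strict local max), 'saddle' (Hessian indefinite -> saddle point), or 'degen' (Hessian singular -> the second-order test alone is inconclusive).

Compute the Hessian H = grad^2 f:
  H = [[4, 0], [0, 7]]
Verify stationarity: grad f(x*) = H x* + g = (0, 0).
Eigenvalues of H: 4, 7.
Both eigenvalues > 0, so H is positive definite -> x* is a strict local min.

min


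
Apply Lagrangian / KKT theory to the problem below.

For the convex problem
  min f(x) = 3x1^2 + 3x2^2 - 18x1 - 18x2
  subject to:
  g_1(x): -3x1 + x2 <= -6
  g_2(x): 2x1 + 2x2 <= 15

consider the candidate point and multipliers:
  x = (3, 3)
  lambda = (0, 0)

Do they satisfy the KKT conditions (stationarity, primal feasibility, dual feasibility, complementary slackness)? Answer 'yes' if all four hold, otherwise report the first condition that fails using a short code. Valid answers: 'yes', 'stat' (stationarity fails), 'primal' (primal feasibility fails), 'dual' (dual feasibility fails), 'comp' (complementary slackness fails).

Gradient of f: grad f(x) = Q x + c = (0, 0)
Constraint values g_i(x) = a_i^T x - b_i:
  g_1((3, 3)) = 0
  g_2((3, 3)) = -3
Stationarity residual: grad f(x) + sum_i lambda_i a_i = (0, 0)
  -> stationarity OK
Primal feasibility (all g_i <= 0): OK
Dual feasibility (all lambda_i >= 0): OK
Complementary slackness (lambda_i * g_i(x) = 0 for all i): OK

Verdict: yes, KKT holds.

yes


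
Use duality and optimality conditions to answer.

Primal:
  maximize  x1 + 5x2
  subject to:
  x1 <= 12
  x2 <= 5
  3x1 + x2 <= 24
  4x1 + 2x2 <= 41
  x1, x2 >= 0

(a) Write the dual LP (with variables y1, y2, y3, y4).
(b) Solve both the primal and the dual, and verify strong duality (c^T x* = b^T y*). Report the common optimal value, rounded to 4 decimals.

The standard primal-dual pair for 'max c^T x s.t. A x <= b, x >= 0' is:
  Dual:  min b^T y  s.t.  A^T y >= c,  y >= 0.

So the dual LP is:
  minimize  12y1 + 5y2 + 24y3 + 41y4
  subject to:
    y1 + 3y3 + 4y4 >= 1
    y2 + y3 + 2y4 >= 5
    y1, y2, y3, y4 >= 0

Solving the primal: x* = (6.3333, 5).
  primal value c^T x* = 31.3333.
Solving the dual: y* = (0, 4.6667, 0.3333, 0).
  dual value b^T y* = 31.3333.
Strong duality: c^T x* = b^T y*. Confirmed.

31.3333


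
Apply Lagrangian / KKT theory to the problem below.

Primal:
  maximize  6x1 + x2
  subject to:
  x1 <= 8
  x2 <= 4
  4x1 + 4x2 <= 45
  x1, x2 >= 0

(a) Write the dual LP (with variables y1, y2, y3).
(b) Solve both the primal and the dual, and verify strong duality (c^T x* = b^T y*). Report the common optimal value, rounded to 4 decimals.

The standard primal-dual pair for 'max c^T x s.t. A x <= b, x >= 0' is:
  Dual:  min b^T y  s.t.  A^T y >= c,  y >= 0.

So the dual LP is:
  minimize  8y1 + 4y2 + 45y3
  subject to:
    y1 + 4y3 >= 6
    y2 + 4y3 >= 1
    y1, y2, y3 >= 0

Solving the primal: x* = (8, 3.25).
  primal value c^T x* = 51.25.
Solving the dual: y* = (5, 0, 0.25).
  dual value b^T y* = 51.25.
Strong duality: c^T x* = b^T y*. Confirmed.

51.25


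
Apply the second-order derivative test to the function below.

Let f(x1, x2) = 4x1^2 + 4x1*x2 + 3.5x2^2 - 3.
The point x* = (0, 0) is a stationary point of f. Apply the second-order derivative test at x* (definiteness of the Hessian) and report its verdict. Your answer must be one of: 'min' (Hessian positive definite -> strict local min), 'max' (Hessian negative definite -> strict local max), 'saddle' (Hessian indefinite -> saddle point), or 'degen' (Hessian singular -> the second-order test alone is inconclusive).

Compute the Hessian H = grad^2 f:
  H = [[8, 4], [4, 7]]
Verify stationarity: grad f(x*) = H x* + g = (0, 0).
Eigenvalues of H: 3.4689, 11.5311.
Both eigenvalues > 0, so H is positive definite -> x* is a strict local min.

min


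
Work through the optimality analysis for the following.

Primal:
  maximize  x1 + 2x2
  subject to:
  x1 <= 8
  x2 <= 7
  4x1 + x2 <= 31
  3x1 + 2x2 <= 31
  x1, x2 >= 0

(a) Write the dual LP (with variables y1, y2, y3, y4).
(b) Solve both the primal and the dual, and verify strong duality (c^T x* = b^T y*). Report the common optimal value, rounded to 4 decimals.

The standard primal-dual pair for 'max c^T x s.t. A x <= b, x >= 0' is:
  Dual:  min b^T y  s.t.  A^T y >= c,  y >= 0.

So the dual LP is:
  minimize  8y1 + 7y2 + 31y3 + 31y4
  subject to:
    y1 + 4y3 + 3y4 >= 1
    y2 + y3 + 2y4 >= 2
    y1, y2, y3, y4 >= 0

Solving the primal: x* = (5.6667, 7).
  primal value c^T x* = 19.6667.
Solving the dual: y* = (0, 1.3333, 0, 0.3333).
  dual value b^T y* = 19.6667.
Strong duality: c^T x* = b^T y*. Confirmed.

19.6667


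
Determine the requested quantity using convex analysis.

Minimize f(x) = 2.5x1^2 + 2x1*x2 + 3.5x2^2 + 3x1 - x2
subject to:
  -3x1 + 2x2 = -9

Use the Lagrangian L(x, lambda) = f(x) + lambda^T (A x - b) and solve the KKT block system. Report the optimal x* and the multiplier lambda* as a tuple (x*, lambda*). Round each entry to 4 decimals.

Form the Lagrangian:
  L(x, lambda) = (1/2) x^T Q x + c^T x + lambda^T (A x - b)
Stationarity (grad_x L = 0): Q x + c + A^T lambda = 0.
Primal feasibility: A x = b.

This gives the KKT block system:
  [ Q   A^T ] [ x     ]   [-c ]
  [ A    0  ] [ lambda ] = [ b ]

Solving the linear system:
  x*      = (2.0467, -1.4299)
  lambda* = (3.4579)
  f(x*)   = 19.3458

x* = (2.0467, -1.4299), lambda* = (3.4579)
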